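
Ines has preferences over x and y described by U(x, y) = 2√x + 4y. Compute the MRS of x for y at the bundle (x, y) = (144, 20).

MU_x = 2/(2√x), MU_y = 4.
MRS = 2/(2√x) ÷ 4.
At (144, 20): MRS = 1/48.
The indifference curve has slope −1/48 at this bundle.

MRS = 1/48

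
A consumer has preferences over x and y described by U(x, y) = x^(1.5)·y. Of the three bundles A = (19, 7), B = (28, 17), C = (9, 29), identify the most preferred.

Bundle B

Evaluate utility at each bundle:
U(A) = 579.734.
U(B) = 2518.755.
U(C) = 783.000.
Highest utility is B, so B ≻ C ≻ A.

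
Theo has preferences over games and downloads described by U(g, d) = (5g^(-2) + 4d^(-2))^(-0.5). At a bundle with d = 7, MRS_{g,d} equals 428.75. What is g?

g = 1

For CES with ρ = -2, MRS = (5/4)·(d/g)^3.
Setting (5/4)·(7/g)^3 = 428.75 gives (7/g)^3 = 343, so 7/g = 7 and g = 1.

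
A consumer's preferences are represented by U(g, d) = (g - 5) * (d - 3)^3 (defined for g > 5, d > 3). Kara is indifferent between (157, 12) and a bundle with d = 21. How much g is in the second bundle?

U(157, 12) = 110808.
Set U(g, 21) = 110808 and solve.
With d = 21: (21 − 3)^3 = 5832, so (g − 5) = 110808/5832 = 19.
So g = 5 + 19 = 24.
Check: U(24, 21) = 110808.

g = 24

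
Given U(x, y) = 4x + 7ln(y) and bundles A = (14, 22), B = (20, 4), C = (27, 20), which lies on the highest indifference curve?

Bundle C

Evaluate utility at each bundle:
U(A) = 77.637.
U(B) = 89.704.
U(C) = 128.970.
Highest utility is C, so C ≻ B ≻ A.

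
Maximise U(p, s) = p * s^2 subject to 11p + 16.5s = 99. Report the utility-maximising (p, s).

MU_p = s^2 and MU_s = 2·p·s.
MRS = MU_p/MU_s = (1/2)·s/p.
Tangency: set MRS = p_p/p_s = 11/16.5 = 2/3.
So (1/2)·s/p = 2/3, i.e. s = (4/3)·p.
Substitute into the budget 11·p + 16.5·s = 99: 33·p = 99, so p* = 3.
Then s* = (4/3)·3 = 4.

p* = 3, s* = 4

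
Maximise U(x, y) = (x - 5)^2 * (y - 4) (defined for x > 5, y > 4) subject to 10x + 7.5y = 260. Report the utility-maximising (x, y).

MU_x = 2·(x−5)·(y−4), MU_y = (x−5)^2.
MRS = (2/1)·(y−4)/(x−5).
Tangency: set MRS = p_x/p_y = 10/7.5 = 4/3.
So (2/1)·(y − 4)/(x − 5) = 4/3, i.e. (y − 4) = (2/3)·(x − 5).
Rewrite the budget in excess-of-subsistence terms: 10·(x − 5) + 7.5·(y − 4) = 260 − 10·5 − 7.5·4 = 180.
Substituting, 15·(x − 5) = 180, so x − 5 = 12 and x* = 17.
Then y − 4 = (2/3)·12 = 8, so y* = 12.

x* = 17, y* = 12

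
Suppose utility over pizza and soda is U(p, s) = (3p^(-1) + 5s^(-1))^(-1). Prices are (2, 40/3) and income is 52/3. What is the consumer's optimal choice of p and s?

p* = 2, s* = 1

For CES with ρ = -1, MRS = (3/5)·(s/p)^2.
Tangency: set MRS = p_p/p_s = 2/(40/3) = 0.15.
So (s/p)^2 = 0.25; taking the square root, s/p = 0.5, i.e. s = 0.5·p.
Substitute into the budget 2·p + (40/3)·s = 52/3: (26/3)·p = 52/3, so p* = 2 and s* = 0.5·2 = 1.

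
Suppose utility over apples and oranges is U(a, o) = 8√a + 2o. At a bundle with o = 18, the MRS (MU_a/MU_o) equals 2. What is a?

a = 1

MU_a = 8/(2√a), MU_o = 2.
MRS = 8/(2√a) ÷ 2.
MRS depends only on a: 2/√a = 2 ⇒ √a = 2/2 = 1 ⇒ a = 1.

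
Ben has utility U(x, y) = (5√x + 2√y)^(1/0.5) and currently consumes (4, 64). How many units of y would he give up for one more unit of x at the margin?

MRS = 10

For CES with ρ = 0.5, MRS = (5/2)·√(y/x).
At (4, 64): MRS = 10.
That is, one extra unit of x is worth 10 units of y at the margin.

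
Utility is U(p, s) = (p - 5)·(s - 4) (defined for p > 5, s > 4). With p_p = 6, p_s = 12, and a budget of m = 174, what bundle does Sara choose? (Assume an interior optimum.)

MU_p = (s−4), MU_s = (p−5).
MRS = (s−4)/(p−5).
Tangency: set MRS = p_p/p_s = 6/12 = 0.5.
So (s − 4)/(p − 5) = 0.5, i.e. (s − 4) = 0.5·(p − 5).
Rewrite the budget in excess-of-subsistence terms: 6·(p − 5) + 12·(s − 4) = 174 − 6·5 − 12·4 = 96.
Substituting, 12·(p − 5) = 96, so p − 5 = 8 and p* = 13.
Then s − 4 = 0.5·8 = 4, so s* = 8.

p* = 13, s* = 8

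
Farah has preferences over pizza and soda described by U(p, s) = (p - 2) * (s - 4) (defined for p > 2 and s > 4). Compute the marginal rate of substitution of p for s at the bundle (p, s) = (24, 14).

MRS = 5/11

MU_p = (s−4), MU_s = (p−2).
MRS = (s−4)/(p−2).
At (24, 14): MRS = 5/11.
So at (24, 14) the consumer would give up 5/11 units of s for one more unit of p.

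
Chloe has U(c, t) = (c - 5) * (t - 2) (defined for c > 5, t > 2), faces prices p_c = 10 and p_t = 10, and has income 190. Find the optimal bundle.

c* = 11, t* = 8

MU_c = (t−2), MU_t = (c−5).
MRS = (t−2)/(c−5).
Tangency: set MRS = p_c/p_t = 10/10 = 1.
So (t − 2)/(c − 5) = 1, i.e. (t − 2) = (c − 5).
Rewrite the budget in excess-of-subsistence terms: 10·(c − 5) + 10·(t − 2) = 190 − 10·5 − 10·2 = 120.
Substituting, 20·(c − 5) = 120, so c − 5 = 6 and c* = 11.
Then t − 2 = 6, so t* = 8.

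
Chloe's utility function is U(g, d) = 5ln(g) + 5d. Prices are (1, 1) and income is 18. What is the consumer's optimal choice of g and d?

MU_g = 5/g, MU_d = 5.
MRS = 5/g ÷ 5.
Tangency: set MRS = p_g/p_d = 1/1 = 1.
MRS depends only on g: 1/g = 1 ⇒ g* = 1/1 = 1.
From the budget, 1·d = 18 − 1·1 = 17, so d* = 17.

g* = 1, d* = 17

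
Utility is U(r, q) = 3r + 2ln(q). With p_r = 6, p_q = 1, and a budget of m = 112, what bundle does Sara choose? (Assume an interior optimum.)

MU_r = 3, MU_q = 2/q.
MRS = 3 ÷ (2/q).
Tangency: set MRS = p_r/p_q = 6/1 = 6.
MRS depends only on q: 1.5·q = 6 ⇒ q* = 6/1.5 = 4.
From the budget, 6·r = 112 − 1·4 = 108, so r* = 18.

r* = 18, q* = 4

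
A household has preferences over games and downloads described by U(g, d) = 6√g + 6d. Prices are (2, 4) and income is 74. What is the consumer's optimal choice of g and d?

MU_g = 6/(2√g), MU_d = 6.
MRS = 6/(2√g) ÷ 6.
Tangency: set MRS = p_g/p_d = 2/4 = 0.5.
MRS depends only on g: 0.5/√g = 0.5 ⇒ √g = 0.5/0.5 = 1 ⇒ g* = 1.
From the budget, 4·d = 74 − 2·1 = 72, so d* = 18.

g* = 1, d* = 18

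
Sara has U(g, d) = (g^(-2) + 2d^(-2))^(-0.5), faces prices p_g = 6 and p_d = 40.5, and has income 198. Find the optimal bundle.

For CES with ρ = -2, MRS = (1/2)·(d/g)^3.
Tangency: set MRS = p_g/p_d = 6/40.5 = 4/27.
So (d/g)^3 = 8/27; taking the cube root, d/g = 2/3, i.e. d = (2/3)·g.
Substitute into the budget 6·g + 40.5·d = 198: 33·g = 198, so g* = 6 and d* = (2/3)·6 = 4.

g* = 6, d* = 4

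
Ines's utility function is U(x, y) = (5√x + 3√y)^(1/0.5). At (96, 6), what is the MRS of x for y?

For CES with ρ = 0.5, MRS = (5/3)·√(y/x).
At (96, 6): MRS = 5/12.
That is, one extra unit of x is worth 5/12 units of y at the margin.

MRS = 5/12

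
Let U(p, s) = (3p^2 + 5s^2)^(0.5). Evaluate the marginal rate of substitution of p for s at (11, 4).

MRS = 1.65

For CES with ρ = 2, MRS = (3/5)·(s/p)^(-1).
At (11, 4): MRS = 1.65.
That is, one extra unit of p is worth 1.65 units of s at the margin.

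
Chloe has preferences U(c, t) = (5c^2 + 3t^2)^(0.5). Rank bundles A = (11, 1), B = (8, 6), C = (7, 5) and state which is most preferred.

Evaluate utility at each bundle:
U(A) = 24.658.
U(B) = 20.688.
U(C) = 17.889.
Highest utility is A, so A ≻ B ≻ C.

Bundle A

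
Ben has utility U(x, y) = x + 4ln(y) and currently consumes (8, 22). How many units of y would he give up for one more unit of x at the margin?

MU_x = 1, MU_y = 4/y.
MRS = 1 ÷ (4/y).
At (8, 22): MRS = 5.5.
So at (8, 22) the consumer would give up 5.5 units of y for one more unit of x.

MRS = 5.5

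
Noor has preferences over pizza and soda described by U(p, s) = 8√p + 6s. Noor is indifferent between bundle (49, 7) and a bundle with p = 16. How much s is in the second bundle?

U(49, 7) = 98.
Set U(16, s) = 98 and solve.
With p = 16: √16 = 4, so 6s = 98 − 8·4 = 66 and s = 11.
Check: U(16, 11) = 98.

s = 11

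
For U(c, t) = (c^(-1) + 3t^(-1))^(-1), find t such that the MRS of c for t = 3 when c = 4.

t = 12

For CES with ρ = -1, MRS = (1/3)·(t/c)^2.
Setting (1/3)·(t/4)^2 = 3 gives (t/4)^2 = 9, so t/4 = 3 and t = 12.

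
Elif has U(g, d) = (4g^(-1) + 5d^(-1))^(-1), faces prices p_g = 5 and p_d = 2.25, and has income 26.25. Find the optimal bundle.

g* = 3, d* = 5

For CES with ρ = -1, MRS = (4/5)·(d/g)^2.
Tangency: set MRS = p_g/p_d = 5/2.25 = 20/9.
So (d/g)^2 = 25/9; taking the square root, d/g = 5/3, i.e. d = (5/3)·g.
Substitute into the budget 5·g + 2.25·d = 26.25: 8.75·g = 26.25, so g* = 3 and d* = (5/3)·3 = 5.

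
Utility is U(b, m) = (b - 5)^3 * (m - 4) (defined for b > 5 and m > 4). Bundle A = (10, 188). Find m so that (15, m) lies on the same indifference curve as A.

U(10, 188) = 23000.
Set U(15, m) = 23000 and solve.
With b = 15: (15 − 5)^3 = 1000, so (m − 4) = 23000/1000 = 23.
So m = 4 + 23 = 27.
Check: U(15, 27) = 23000.

m = 27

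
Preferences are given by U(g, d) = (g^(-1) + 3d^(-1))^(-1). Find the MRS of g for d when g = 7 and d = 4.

MRS = 16/147

For CES with ρ = -1, MRS = (1/3)·(d/g)^2.
At (7, 4): MRS = 16/147.
The indifference curve has slope −16/147 at this bundle.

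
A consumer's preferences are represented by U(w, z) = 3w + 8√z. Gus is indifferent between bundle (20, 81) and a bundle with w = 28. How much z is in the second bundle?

U(20, 81) = 132.
Set U(28, z) = 132 and solve.
With w = 28: 8√z = 132 − 3·28 = 48, so √z = 6 and z = 36.
Check: U(28, 36) = 132.

z = 36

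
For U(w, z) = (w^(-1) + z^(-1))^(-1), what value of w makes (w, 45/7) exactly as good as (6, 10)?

U depends on (w, z) only through S = w^(-1) + z^(-1), so equal utility means equal S. At (6, 10): S = 4/15.
With z = 45/7: (45/7)^(-1) = 7/45, so w^(-1) = 4/15 − 7/45 = 1/9.
Hence w = 1/(1/9) = 9.
Check: U(9, 45/7) = 3.75.

w = 9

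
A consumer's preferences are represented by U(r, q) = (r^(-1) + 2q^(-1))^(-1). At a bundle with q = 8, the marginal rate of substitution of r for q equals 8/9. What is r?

For CES with ρ = -1, MRS = (1/2)·(q/r)^2.
Setting (1/2)·(8/r)^2 = 8/9 gives (8/r)^2 = 16/9, so 8/r = 4/3 and r = 6.

r = 6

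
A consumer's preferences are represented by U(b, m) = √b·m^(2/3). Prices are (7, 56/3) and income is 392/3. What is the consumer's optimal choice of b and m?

b* = 8, m* = 4

MU_b = 0.5·b^(-0.5)·m^(2/3) and MU_m = 2/3·√b·m^(-1/3).
MRS = MU_b/MU_m = (0.75)·m/b.
Tangency: set MRS = p_b/p_m = 7/(56/3) = 0.375.
So (0.75)·m/b = 0.375, i.e. m = 0.5·b.
Substitute into the budget 7·b + (56/3)·m = 392/3: (49/3)·b = 392/3, so b* = 8.
Then m* = 0.5·8 = 4.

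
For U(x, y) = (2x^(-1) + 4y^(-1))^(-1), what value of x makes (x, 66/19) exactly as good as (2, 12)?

x = 11

U depends on (x, y) only through S = 2x^(-1) + 4y^(-1), so equal utility means equal S. At (2, 12): S = 4/3.
With y = 66/19: 4·(66/19)^(-1) = 38/33, so 2x^(-1) = 4/3 − 38/33 = 2/11, i.e. x^(-1) = 1/11.
Hence x = 1/(1/11) = 11.
Check: U(11, 66/19) = 0.75.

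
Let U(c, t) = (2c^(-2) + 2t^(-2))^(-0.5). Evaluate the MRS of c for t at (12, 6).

MRS = 0.125

For CES with ρ = -2, MRS = (t/c)^3.
At (12, 6): MRS = 0.125.
So at (12, 6) the consumer would give up 0.125 units of t for one more unit of c.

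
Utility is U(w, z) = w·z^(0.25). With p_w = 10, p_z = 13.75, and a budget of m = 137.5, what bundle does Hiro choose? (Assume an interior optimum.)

w* = 11, z* = 2

MU_w = z^(0.25) and MU_z = 0.25·w·z^(-0.75).
MRS = MU_w/MU_z = (4)·z/w.
Tangency: set MRS = p_w/p_z = 10/13.75 = 8/11.
So (4)·z/w = 8/11, i.e. z = (2/11)·w.
Substitute into the budget 10·w + 13.75·z = 137.5: 12.5·w = 137.5, so w* = 11.
Then z* = (2/11)·11 = 2.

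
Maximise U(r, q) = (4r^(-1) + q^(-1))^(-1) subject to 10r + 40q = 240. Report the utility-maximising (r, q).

r* = 12, q* = 3

For CES with ρ = -1, MRS = (4/1)·(q/r)^2.
Tangency: set MRS = p_r/p_q = 10/40 = 0.25.
So (q/r)^2 = 1/16; taking the square root, q/r = 0.25, i.e. q = 0.25·r.
Substitute into the budget 10·r + 40·q = 240: 20·r = 240, so r* = 12 and q* = 0.25·12 = 3.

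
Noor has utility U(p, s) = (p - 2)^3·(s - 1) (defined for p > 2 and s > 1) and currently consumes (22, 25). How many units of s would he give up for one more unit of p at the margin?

MRS = 3.6

MU_p = 3·(p−2)^2·(s−1), MU_s = (p−2)^3.
MRS = (3/1)·(s−1)/(p−2).
At (22, 25): MRS = 3.6.
That is, one extra unit of p is worth 3.6 units of s at the margin.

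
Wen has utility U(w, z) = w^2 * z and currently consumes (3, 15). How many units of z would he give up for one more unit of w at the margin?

MU_w = 2·w·z and MU_z = w^2.
MRS = MU_w/MU_z = (2/1)·z/w.
At (3, 15): MRS = 10.
So at (3, 15) the consumer would give up 10 units of z for one more unit of w.

MRS = 10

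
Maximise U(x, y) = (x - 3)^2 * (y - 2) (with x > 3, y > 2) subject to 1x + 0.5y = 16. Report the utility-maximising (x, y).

MU_x = 2·(x−3)·(y−2), MU_y = (x−3)^2.
MRS = (2/1)·(y−2)/(x−3).
Tangency: set MRS = p_x/p_y = 1/0.5 = 2.
So (2/1)·(y − 2)/(x − 3) = 2, i.e. (y − 2) = (x − 3).
Rewrite the budget in excess-of-subsistence terms: 1·(x − 3) + 0.5·(y − 2) = 16 − 1·3 − 0.5·2 = 12.
Substituting, 1.5·(x − 3) = 12, so x − 3 = 8 and x* = 11.
Then y − 2 = 8, so y* = 10.

x* = 11, y* = 10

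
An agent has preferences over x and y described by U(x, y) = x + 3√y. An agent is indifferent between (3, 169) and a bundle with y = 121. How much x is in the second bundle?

x = 9

U(3, 169) = 42.
Set U(x, 121) = 42 and solve.
With y = 121: √121 = 11, so x = 42 − 3·11 = 9.
Check: U(9, 121) = 42.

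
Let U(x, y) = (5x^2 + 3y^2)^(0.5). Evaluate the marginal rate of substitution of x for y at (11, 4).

For CES with ρ = 2, MRS = (5/3)·(y/x)^(-1).
At (11, 4): MRS = 55/12.
The indifference curve has slope −55/12 at this bundle.

MRS = 55/12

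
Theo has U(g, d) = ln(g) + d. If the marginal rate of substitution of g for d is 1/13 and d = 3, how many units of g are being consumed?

g = 13

MU_g = 1/g, MU_d = 1.
MRS = 1/g ÷ 1.
MRS depends only on g: 1/g = 1/13 ⇒ g = 1/(1/13) = 13.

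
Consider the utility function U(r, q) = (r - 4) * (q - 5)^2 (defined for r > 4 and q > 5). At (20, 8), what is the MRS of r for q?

MRS = 3/32

MU_r = (q−5)^2, MU_q = 2·(r−4)·(q−5).
MRS = (1/2)·(q−5)/(r−4).
At (20, 8): MRS = 3/32.
The indifference curve has slope −3/32 at this bundle.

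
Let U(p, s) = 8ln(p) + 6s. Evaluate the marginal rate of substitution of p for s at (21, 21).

MRS = 4/63

MU_p = 8/p, MU_s = 6.
MRS = 8/p ÷ 6.
At (21, 21): MRS = 4/63.
That is, one extra unit of p is worth 4/63 units of s at the margin.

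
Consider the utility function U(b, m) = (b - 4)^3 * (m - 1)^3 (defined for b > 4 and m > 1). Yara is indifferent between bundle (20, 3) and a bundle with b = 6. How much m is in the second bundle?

U(20, 3) = 32768.
Set U(6, m) = 32768 and solve.
With b = 6: (6 − 4)^3 = 8, so (m − 1)^3 = 32768/8 = 4096.
Taking the cube root (with m > 1): m − 1 = 16, so m = 17.
Check: U(6, 17) = 32768.

m = 17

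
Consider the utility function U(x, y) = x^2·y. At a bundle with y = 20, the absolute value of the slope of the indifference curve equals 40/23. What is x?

MU_x = 2·x·y and MU_y = x^2.
MRS = MU_x/MU_y = (2/1)·y/x.
Substitute y = 20: MRS = 40/x. Setting 40/x = 40/23 gives x = 40/(40/23) = 23.

x = 23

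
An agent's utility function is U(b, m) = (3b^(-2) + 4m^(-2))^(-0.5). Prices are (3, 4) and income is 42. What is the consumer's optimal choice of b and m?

For CES with ρ = -2, MRS = (3/4)·(m/b)^3.
Tangency: set MRS = p_b/p_m = 3/4 = 0.75.
So (m/b)^3 = 1; taking the cube root, m/b = 1, i.e. m = b.
Substitute into the budget 3·b + 4·m = 42: 7·b = 42, so b* = 6 and m* = 6.

b* = 6, m* = 6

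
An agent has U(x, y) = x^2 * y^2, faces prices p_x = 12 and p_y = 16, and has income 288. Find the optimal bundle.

MU_x = 2·x·y^2 and MU_y = 2·x^2·y.
MRS = MU_x/MU_y = y/x.
Tangency: set MRS = p_x/p_y = 12/16 = 0.75.
So y/x = 0.75, i.e. y = 0.75·x.
Substitute into the budget 12·x + 16·y = 288: 24·x = 288, so x* = 12.
Then y* = 0.75·12 = 9.

x* = 12, y* = 9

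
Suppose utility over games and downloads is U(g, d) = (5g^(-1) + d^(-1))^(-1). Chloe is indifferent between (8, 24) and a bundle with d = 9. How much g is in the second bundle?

g = 9

U depends on (g, d) only through S = 5g^(-1) + d^(-1), so equal utility means equal S. At (8, 24): S = 2/3.
With d = 9: 9^(-1) = 1/9, so 5g^(-1) = 2/3 − 1/9 = 5/9, i.e. g^(-1) = 1/9.
Hence g = 1/(1/9) = 9.
Check: U(9, 9) = 1.5.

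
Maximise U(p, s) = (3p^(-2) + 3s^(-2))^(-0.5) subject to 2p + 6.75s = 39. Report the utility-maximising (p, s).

p* = 6, s* = 4

For CES with ρ = -2, MRS = (s/p)^3.
Tangency: set MRS = p_p/p_s = 2/6.75 = 8/27.
So (s/p)^3 = 8/27; taking the cube root, s/p = 2/3, i.e. s = (2/3)·p.
Substitute into the budget 2·p + 6.75·s = 39: 6.5·p = 39, so p* = 6 and s* = (2/3)·6 = 4.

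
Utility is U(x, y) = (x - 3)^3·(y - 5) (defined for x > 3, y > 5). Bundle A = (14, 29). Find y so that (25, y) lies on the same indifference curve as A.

U(14, 29) = 31944.
Set U(25, y) = 31944 and solve.
With x = 25: (25 − 3)^3 = 10648, so (y − 5) = 31944/10648 = 3.
So y = 5 + 3 = 8.
Check: U(25, 8) = 31944.

y = 8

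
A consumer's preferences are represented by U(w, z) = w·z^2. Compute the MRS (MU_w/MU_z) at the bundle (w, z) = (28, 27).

MRS = 27/56

MU_w = z^2 and MU_z = 2·w·z.
MRS = MU_w/MU_z = (1/2)·z/w.
At (28, 27): MRS = 27/56.
So at (28, 27) the consumer would give up 27/56 units of z for one more unit of w.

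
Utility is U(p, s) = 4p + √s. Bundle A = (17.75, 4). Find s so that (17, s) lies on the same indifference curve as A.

s = 25

U(17.75, 4) = 73.
Set U(17, s) = 73 and solve.
With p = 17: √s = 73 − 4·17 = 5, so √s = 5 and s = 25.
Check: U(17, 25) = 73.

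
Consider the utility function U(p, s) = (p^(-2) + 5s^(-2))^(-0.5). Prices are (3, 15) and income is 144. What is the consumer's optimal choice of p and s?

For CES with ρ = -2, MRS = (1/5)·(s/p)^3.
Tangency: set MRS = p_p/p_s = 3/15 = 0.2.
So (s/p)^3 = 1; taking the cube root, s/p = 1, i.e. s = p.
Substitute into the budget 3·p + 15·s = 144: 18·p = 144, so p* = 8 and s* = 8.

p* = 8, s* = 8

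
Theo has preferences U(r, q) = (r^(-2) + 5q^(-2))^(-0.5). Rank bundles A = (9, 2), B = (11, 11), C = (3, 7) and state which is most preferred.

Bundle B

Evaluate utility at each bundle:
U(A) = 0.890.
U(B) = 4.491.
U(C) = 2.166.
Highest utility is B, so B ≻ C ≻ A.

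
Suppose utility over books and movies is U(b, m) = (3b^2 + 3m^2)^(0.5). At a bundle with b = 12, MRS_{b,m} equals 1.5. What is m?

For CES with ρ = 2, MRS = (m/b)^(-1).
Setting (m/12)^(-1) = 1.5 gives m/12 = 2/3 and m = 8.

m = 8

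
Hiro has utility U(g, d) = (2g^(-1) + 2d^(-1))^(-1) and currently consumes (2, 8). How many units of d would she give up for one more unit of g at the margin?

For CES with ρ = -1, MRS = (d/g)^2.
At (2, 8): MRS = 16.
So at (2, 8) the consumer would give up 16 units of d for one more unit of g.

MRS = 16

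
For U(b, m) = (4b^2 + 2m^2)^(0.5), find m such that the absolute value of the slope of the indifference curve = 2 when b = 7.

m = 7

For CES with ρ = 2, MRS = (4/2)·(m/b)^(-1).
Setting (4/2)·(m/7)^(-1) = 2 gives (m/7)^(-1) = 1, so m/7 = 1 and m = 7.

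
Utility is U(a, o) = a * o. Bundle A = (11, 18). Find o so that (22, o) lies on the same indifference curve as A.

U(11, 18) = 198.
Set U(22, o) = 198 and solve.
With a = 22: o = 198/22 = 9.
Check: U(22, 9) = 198.

o = 9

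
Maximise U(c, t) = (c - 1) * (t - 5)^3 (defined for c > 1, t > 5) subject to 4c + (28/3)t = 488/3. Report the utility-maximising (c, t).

MU_c = (t−5)^3, MU_t = 3·(c−1)·(t−5)^2.
MRS = (1/3)·(t−5)/(c−1).
Tangency: set MRS = p_c/p_t = 4/(28/3) = 3/7.
So (1/3)·(t − 5)/(c − 1) = 3/7, i.e. (t − 5) = (9/7)·(c − 1).
Rewrite the budget in excess-of-subsistence terms: 4·(c − 1) + (28/3)·(t − 5) = 488/3 − 4·1 − (28/3)·5 = 112.
Substituting, 16·(c − 1) = 112, so c − 1 = 7 and c* = 8.
Then t − 5 = (9/7)·7 = 9, so t* = 14.

c* = 8, t* = 14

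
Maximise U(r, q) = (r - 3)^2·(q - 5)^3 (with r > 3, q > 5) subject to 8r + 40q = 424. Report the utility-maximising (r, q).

MU_r = 2·(r−3)·(q−5)^3, MU_q = 3·(r−3)^2·(q−5)^2.
MRS = (2/3)·(q−5)/(r−3).
Tangency: set MRS = p_r/p_q = 8/40 = 0.2.
So (2/3)·(q − 5)/(r − 3) = 0.2, i.e. (q − 5) = 0.3·(r − 3).
Rewrite the budget in excess-of-subsistence terms: 8·(r − 3) + 40·(q − 5) = 424 − 8·3 − 40·5 = 200.
Substituting, 20·(r − 3) = 200, so r − 3 = 10 and r* = 13.
Then q − 5 = 0.3·10 = 3, so q* = 8.

r* = 13, q* = 8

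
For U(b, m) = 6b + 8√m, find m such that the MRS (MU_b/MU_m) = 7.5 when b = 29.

m = 25

MU_b = 6, MU_m = 8/(2√m).
MRS = 6 ÷ (8/(2√m)).
MRS depends only on m: 1.5·√m = 7.5 ⇒ √m = 7.5/1.5 = 5 ⇒ m = 25.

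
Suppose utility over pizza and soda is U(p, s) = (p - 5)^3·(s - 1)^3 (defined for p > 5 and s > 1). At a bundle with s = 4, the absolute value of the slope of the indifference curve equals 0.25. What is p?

p = 17

MU_p = 3·(p−5)^2·(s−1)^3, MU_s = 3·(p−5)^3·(s−1)^2.
MRS = (s−1)/(p−5).
Substitute s = 4: MRS = 3/(p − 5). Setting this equal to 0.25 gives p − 5 = 3/0.25 = 12, so p = 17.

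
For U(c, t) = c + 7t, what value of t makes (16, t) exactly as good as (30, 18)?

t = 20

U(30, 18) = 156.
Set U(16, t) = 156 and solve.
16 + 7t = 156 ⇒ 7t = 140 ⇒ t = 20.
Check: U(16, 20) = 156.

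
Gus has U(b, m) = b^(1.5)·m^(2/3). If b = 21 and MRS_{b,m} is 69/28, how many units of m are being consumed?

MU_b = 1.5·√b·m^(2/3) and MU_m = 2/3·b^(1.5)·m^(-1/3).
MRS = MU_b/MU_m = (2.25)·m/b.
Substitute b = 21: MRS = m/(28/3). Setting m/(28/3) = 69/28 gives m = (69/28)·(28/3) = 23.

m = 23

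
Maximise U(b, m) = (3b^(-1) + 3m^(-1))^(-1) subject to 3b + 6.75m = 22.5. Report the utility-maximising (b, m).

b* = 3, m* = 2

For CES with ρ = -1, MRS = (m/b)^2.
Tangency: set MRS = p_b/p_m = 3/6.75 = 4/9.
So (m/b)^2 = 4/9; taking the square root, m/b = 2/3, i.e. m = (2/3)·b.
Substitute into the budget 3·b + 6.75·m = 22.5: 7.5·b = 22.5, so b* = 3 and m* = (2/3)·3 = 2.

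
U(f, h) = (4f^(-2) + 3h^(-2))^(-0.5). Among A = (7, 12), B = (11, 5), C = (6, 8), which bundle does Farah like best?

Evaluate utility at each bundle:
U(A) = 3.124.
U(B) = 2.556.
U(C) = 2.516.
Highest utility is A, so A ≻ B ≻ C.

Bundle A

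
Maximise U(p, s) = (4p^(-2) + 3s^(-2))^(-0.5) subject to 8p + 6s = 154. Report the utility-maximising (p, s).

For CES with ρ = -2, MRS = (4/3)·(s/p)^3.
Tangency: set MRS = p_p/p_s = 8/6 = 4/3.
So (s/p)^3 = 1; taking the cube root, s/p = 1, i.e. s = p.
Substitute into the budget 8·p + 6·s = 154: 14·p = 154, so p* = 11 and s* = 11.

p* = 11, s* = 11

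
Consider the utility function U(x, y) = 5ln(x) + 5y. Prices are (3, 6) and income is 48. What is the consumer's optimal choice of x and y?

MU_x = 5/x, MU_y = 5.
MRS = 5/x ÷ 5.
Tangency: set MRS = p_x/p_y = 3/6 = 0.5.
MRS depends only on x: 1/x = 0.5 ⇒ x* = 1/0.5 = 2.
From the budget, 6·y = 48 − 3·2 = 42, so y* = 7.

x* = 2, y* = 7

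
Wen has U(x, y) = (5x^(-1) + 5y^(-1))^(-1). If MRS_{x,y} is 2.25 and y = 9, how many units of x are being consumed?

x = 6

For CES with ρ = -1, MRS = (y/x)^2.
Setting (9/x)^2 = 2.25 gives 9/x = 1.5 and x = 6.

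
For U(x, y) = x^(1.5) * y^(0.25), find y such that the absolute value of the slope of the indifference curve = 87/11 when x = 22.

y = 29

MU_x = 1.5·√x·y^(0.25) and MU_y = 0.25·x^(1.5)·y^(-0.75).
MRS = MU_x/MU_y = (6)·y/x.
Substitute x = 22: MRS = y/(11/3). Setting y/(11/3) = 87/11 gives y = (87/11)·(11/3) = 29.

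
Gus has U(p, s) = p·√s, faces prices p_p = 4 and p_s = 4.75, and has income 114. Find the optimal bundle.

MU_p = √s and MU_s = 0.5·p·s^(-0.5).
MRS = MU_p/MU_s = (2)·s/p.
Tangency: set MRS = p_p/p_s = 4/4.75 = 16/19.
So (2)·s/p = 16/19, i.e. s = (8/19)·p.
Substitute into the budget 4·p + 4.75·s = 114: 6·p = 114, so p* = 19.
Then s* = (8/19)·19 = 8.

p* = 19, s* = 8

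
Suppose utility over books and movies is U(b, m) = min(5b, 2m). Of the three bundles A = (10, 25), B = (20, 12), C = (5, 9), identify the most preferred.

Evaluate utility at each bundle:
U(A) = 50.
U(B) = 24.
U(C) = 18.
Highest utility is A, so A ≻ B ≻ C.

Bundle A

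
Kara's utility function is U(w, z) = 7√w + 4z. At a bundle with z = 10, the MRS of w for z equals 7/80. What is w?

MU_w = 7/(2√w), MU_z = 4.
MRS = 7/(2√w) ÷ 4.
MRS depends only on w: 0.875/√w = 7/80 ⇒ √w = 0.875/(7/80) = 10 ⇒ w = 100.

w = 100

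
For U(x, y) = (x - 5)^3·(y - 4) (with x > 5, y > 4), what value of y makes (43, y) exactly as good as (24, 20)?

U(24, 20) = 109744.
Set U(43, y) = 109744 and solve.
With x = 43: (43 − 5)^3 = 54872, so (y − 4) = 109744/54872 = 2.
So y = 4 + 2 = 6.
Check: U(43, 6) = 109744.

y = 6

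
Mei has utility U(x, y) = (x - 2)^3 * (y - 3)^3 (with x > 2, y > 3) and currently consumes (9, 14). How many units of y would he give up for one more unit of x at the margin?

MRS = 11/7

MU_x = 3·(x−2)^2·(y−3)^3, MU_y = 3·(x−2)^3·(y−3)^2.
MRS = (y−3)/(x−2).
At (9, 14): MRS = 11/7.
The indifference curve has slope −11/7 at this bundle.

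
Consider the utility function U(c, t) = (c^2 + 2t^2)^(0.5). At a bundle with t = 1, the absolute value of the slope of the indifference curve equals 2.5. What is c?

For CES with ρ = 2, MRS = (1/2)·(t/c)^(-1).
Setting (1/2)·(1/c)^(-1) = 2.5 gives (1/c)^(-1) = 5, so 1/c = 0.2 and c = 5.

c = 5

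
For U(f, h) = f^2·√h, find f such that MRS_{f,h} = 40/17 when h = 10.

MU_f = 2·f·√h and MU_h = 0.5·f^2·h^(-0.5).
MRS = MU_f/MU_h = (4)·h/f.
Substitute h = 10: MRS = 40/f. Setting 40/f = 40/17 gives f = 40/(40/17) = 17.

f = 17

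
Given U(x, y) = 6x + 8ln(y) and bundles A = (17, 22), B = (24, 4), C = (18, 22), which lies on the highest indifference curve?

Bundle B

Evaluate utility at each bundle:
U(A) = 126.728.
U(B) = 155.090.
U(C) = 132.728.
Highest utility is B, so B ≻ C ≻ A.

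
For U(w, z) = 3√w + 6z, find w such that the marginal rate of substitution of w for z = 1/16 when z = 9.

MU_w = 3/(2√w), MU_z = 6.
MRS = 3/(2√w) ÷ 6.
MRS depends only on w: 0.25/√w = 1/16 ⇒ √w = 0.25/(1/16) = 4 ⇒ w = 16.

w = 16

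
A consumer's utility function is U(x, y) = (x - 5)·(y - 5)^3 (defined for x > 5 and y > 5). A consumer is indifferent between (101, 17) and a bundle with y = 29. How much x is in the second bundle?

x = 17

U(101, 17) = 165888.
Set U(x, 29) = 165888 and solve.
With y = 29: (29 − 5)^3 = 13824, so (x − 5) = 165888/13824 = 12.
So x = 5 + 12 = 17.
Check: U(17, 29) = 165888.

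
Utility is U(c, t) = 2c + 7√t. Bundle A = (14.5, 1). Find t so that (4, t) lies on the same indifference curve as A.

t = 16

U(14.5, 1) = 36.
Set U(4, t) = 36 and solve.
With c = 4: 7√t = 36 − 2·4 = 28, so √t = 4 and t = 16.
Check: U(4, 16) = 36.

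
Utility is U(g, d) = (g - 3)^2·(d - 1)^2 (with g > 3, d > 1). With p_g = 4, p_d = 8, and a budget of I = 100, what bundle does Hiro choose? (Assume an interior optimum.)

MU_g = 2·(g−3)·(d−1)^2, MU_d = 2·(g−3)^2·(d−1).
MRS = (d−1)/(g−3).
Tangency: set MRS = p_g/p_d = 4/8 = 0.5.
So (d − 1)/(g − 3) = 0.5, i.e. (d − 1) = 0.5·(g − 3).
Rewrite the budget in excess-of-subsistence terms: 4·(g − 3) + 8·(d − 1) = 100 − 4·3 − 8·1 = 80.
Substituting, 8·(g − 3) = 80, so g − 3 = 10 and g* = 13.
Then d − 1 = 0.5·10 = 5, so d* = 6.

g* = 13, d* = 6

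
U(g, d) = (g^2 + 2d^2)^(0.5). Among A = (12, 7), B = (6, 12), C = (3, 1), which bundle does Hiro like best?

Bundle B

Evaluate utility at each bundle:
U(A) = 15.556.
U(B) = 18.000.
U(C) = 3.317.
Highest utility is B, so B ≻ A ≻ C.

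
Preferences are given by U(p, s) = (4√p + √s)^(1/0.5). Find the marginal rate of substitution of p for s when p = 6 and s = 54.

For CES with ρ = 0.5, MRS = (4/1)·√(s/p).
At (6, 54): MRS = 12.
That is, one extra unit of p is worth 12 units of s at the margin.

MRS = 12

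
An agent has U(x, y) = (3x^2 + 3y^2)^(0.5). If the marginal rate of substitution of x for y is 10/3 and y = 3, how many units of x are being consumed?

For CES with ρ = 2, MRS = (y/x)^(-1).
Setting (3/x)^(-1) = 10/3 gives 3/x = 0.3 and x = 10.

x = 10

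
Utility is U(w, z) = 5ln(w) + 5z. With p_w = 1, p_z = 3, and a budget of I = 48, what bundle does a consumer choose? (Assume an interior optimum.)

w* = 3, z* = 15

MU_w = 5/w, MU_z = 5.
MRS = 5/w ÷ 5.
Tangency: set MRS = p_w/p_z = 1/3.
MRS depends only on w: 1/w = 1/3 ⇒ w* = 1/(1/3) = 3.
From the budget, 3·z = 48 − 1·3 = 45, so z* = 15.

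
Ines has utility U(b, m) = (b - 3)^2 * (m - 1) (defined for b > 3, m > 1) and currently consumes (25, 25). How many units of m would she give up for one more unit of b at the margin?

MU_b = 2·(b−3)·(m−1), MU_m = (b−3)^2.
MRS = (2/1)·(m−1)/(b−3).
At (25, 25): MRS = 24/11.
The indifference curve has slope −24/11 at this bundle.

MRS = 24/11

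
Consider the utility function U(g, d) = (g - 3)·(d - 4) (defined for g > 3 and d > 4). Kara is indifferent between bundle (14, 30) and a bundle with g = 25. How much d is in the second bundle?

d = 17

U(14, 30) = 286.
Set U(25, d) = 286 and solve.
With g = 25: (25 − 3) = 22, so (d − 4) = 286/22 = 13.
So d = 4 + 13 = 17.
Check: U(25, 17) = 286.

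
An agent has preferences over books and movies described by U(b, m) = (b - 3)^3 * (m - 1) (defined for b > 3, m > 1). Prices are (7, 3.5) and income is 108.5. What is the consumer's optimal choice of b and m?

b* = 12, m* = 7

MU_b = 3·(b−3)^2·(m−1), MU_m = (b−3)^3.
MRS = (3/1)·(m−1)/(b−3).
Tangency: set MRS = p_b/p_m = 7/3.5 = 2.
So (3/1)·(m − 1)/(b − 3) = 2, i.e. (m − 1) = (2/3)·(b − 3).
Rewrite the budget in excess-of-subsistence terms: 7·(b − 3) + 3.5·(m − 1) = 108.5 − 7·3 − 3.5·1 = 84.
Substituting, (28/3)·(b − 3) = 84, so b − 3 = 9 and b* = 12.
Then m − 1 = (2/3)·9 = 6, so m* = 7.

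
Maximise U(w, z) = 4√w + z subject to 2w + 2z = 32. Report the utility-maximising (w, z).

MU_w = 4/(2√w), MU_z = 1.
MRS = 4/(2√w) ÷ 1.
Tangency: set MRS = p_w/p_z = 2/2 = 1.
MRS depends only on w: 2/√w = 1 ⇒ √w = 2/1 = 2 ⇒ w* = 4.
From the budget, 2·z = 32 − 2·4 = 24, so z* = 12.

w* = 4, z* = 12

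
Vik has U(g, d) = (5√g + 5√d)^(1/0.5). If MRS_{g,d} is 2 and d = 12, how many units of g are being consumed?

g = 3

For CES with ρ = 0.5, MRS = √(d/g).
Setting √(12/g) = 2 gives 12/g = 4 and g = 3.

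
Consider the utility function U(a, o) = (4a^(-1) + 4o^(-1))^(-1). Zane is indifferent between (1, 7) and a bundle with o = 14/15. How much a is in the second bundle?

a = 14

U depends on (a, o) only through S = 4a^(-1) + 4o^(-1), so equal utility means equal S. At (1, 7): S = 32/7.
With o = 14/15: 4·(14/15)^(-1) = 30/7, so 4a^(-1) = 32/7 − 30/7 = 2/7, i.e. a^(-1) = 1/14.
Hence a = 1/(1/14) = 14.
Check: U(14, 14/15) = 0.2188.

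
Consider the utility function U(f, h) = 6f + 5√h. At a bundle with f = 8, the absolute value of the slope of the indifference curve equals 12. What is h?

h = 25

MU_f = 6, MU_h = 5/(2√h).
MRS = 6 ÷ (5/(2√h)).
MRS depends only on h: 2.4·√h = 12 ⇒ √h = 12/2.4 = 5 ⇒ h = 25.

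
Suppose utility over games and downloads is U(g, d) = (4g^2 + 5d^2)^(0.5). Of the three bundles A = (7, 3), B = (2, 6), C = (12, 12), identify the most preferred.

Evaluate utility at each bundle:
U(A) = 15.524.
U(B) = 14.000.
U(C) = 36.000.
Highest utility is C, so C ≻ A ≻ B.

Bundle C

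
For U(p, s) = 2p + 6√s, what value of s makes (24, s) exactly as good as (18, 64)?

s = 36

U(18, 64) = 84.
Set U(24, s) = 84 and solve.
With p = 24: 6√s = 84 − 2·24 = 36, so √s = 6 and s = 36.
Check: U(24, 36) = 84.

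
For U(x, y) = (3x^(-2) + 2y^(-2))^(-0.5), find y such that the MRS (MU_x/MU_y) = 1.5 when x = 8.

For CES with ρ = -2, MRS = (3/2)·(y/x)^3.
Setting (3/2)·(y/8)^3 = 1.5 gives (y/8)^3 = 1, so y/8 = 1 and y = 8.

y = 8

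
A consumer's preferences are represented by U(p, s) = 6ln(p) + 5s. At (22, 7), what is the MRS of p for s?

MRS = 3/55

MU_p = 6/p, MU_s = 5.
MRS = 6/p ÷ 5.
At (22, 7): MRS = 3/55.
So at (22, 7) the consumer would give up 3/55 units of s for one more unit of p.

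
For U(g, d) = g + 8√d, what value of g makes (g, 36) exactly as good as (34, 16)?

U(34, 16) = 66.
Set U(g, 36) = 66 and solve.
With d = 36: √36 = 6, so g = 66 − 8·6 = 18.
Check: U(18, 36) = 66.

g = 18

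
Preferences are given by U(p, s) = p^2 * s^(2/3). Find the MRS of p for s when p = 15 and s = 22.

MRS = 4.4

MU_p = 2·p·s^(2/3) and MU_s = 2/3·p^2·s^(-1/3).
MRS = MU_p/MU_s = (3)·s/p.
At (15, 22): MRS = 4.4.
The indifference curve has slope −4.4 at this bundle.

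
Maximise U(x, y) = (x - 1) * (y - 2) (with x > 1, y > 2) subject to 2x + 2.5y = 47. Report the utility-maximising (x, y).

MU_x = (y−2), MU_y = (x−1).
MRS = (y−2)/(x−1).
Tangency: set MRS = p_x/p_y = 2/2.5 = 0.8.
So (y − 2)/(x − 1) = 0.8, i.e. (y − 2) = 0.8·(x − 1).
Rewrite the budget in excess-of-subsistence terms: 2·(x − 1) + 2.5·(y − 2) = 47 − 2·1 − 2.5·2 = 40.
Substituting, 4·(x − 1) = 40, so x − 1 = 10 and x* = 11.
Then y − 2 = 0.8·10 = 8, so y* = 10.

x* = 11, y* = 10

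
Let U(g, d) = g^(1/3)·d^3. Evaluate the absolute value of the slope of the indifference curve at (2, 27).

MU_g = 1/3·g^(-2/3)·d^3 and MU_d = 3·g^(1/3)·d^2.
MRS = MU_g/MU_d = (1/9)·d/g.
At (2, 27): MRS = 1.5.
So at (2, 27) the consumer would give up 1.5 units of d for one more unit of g.

MRS = 1.5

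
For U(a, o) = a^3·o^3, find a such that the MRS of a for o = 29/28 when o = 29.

a = 28

MU_a = 3·a^2·o^3 and MU_o = 3·a^3·o^2.
MRS = MU_a/MU_o = o/a.
Substitute o = 29: MRS = 29/a. Setting 29/a = 29/28 gives a = 29/(29/28) = 28.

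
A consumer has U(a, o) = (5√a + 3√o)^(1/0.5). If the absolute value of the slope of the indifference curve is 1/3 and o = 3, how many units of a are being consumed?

For CES with ρ = 0.5, MRS = (5/3)·√(o/a).
Setting (5/3)·√(3/a) = 1/3 gives √(3/a) = 0.2, so 3/a = 1/25 and a = 75.

a = 75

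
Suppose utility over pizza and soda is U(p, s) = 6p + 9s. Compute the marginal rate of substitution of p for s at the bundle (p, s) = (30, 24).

MU_p = 6, MU_s = 9, so MRS = 6/9 = 2/3 at every bundle.
At (30, 24): MRS = 2/3.
That is, one extra unit of p is worth 2/3 units of s at the margin.

MRS = 2/3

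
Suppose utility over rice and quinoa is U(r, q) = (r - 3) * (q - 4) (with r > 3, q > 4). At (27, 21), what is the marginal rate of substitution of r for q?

MU_r = (q−4), MU_q = (r−3).
MRS = (q−4)/(r−3).
At (27, 21): MRS = 17/24.
The indifference curve has slope −17/24 at this bundle.

MRS = 17/24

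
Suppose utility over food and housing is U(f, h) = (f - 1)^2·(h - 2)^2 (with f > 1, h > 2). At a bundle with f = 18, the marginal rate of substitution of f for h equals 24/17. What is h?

MU_f = 2·(f−1)·(h−2)^2, MU_h = 2·(f−1)^2·(h−2).
MRS = (h−2)/(f−1).
Substitute f = 18: MRS = (h − 2)/17. Setting this equal to 24/17 gives h − 2 = (24/17)·17 = 24, so h = 26.

h = 26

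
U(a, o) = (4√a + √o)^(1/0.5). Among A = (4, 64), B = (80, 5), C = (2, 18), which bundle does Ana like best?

Evaluate utility at each bundle:
U(A) = 256.000.
U(B) = 1445.000.
U(C) = 98.000.
Highest utility is B, so B ≻ A ≻ C.

Bundle B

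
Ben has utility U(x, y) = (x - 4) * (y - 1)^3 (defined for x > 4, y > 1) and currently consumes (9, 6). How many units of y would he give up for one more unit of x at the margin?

MU_x = (y−1)^3, MU_y = 3·(x−4)·(y−1)^2.
MRS = (1/3)·(y−1)/(x−4).
At (9, 6): MRS = 1/3.
That is, one extra unit of x is worth 1/3 units of y at the margin.

MRS = 1/3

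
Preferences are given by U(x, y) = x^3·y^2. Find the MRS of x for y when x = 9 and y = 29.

MU_x = 3·x^2·y^2 and MU_y = 2·x^3·y.
MRS = MU_x/MU_y = (3/2)·y/x.
At (9, 29): MRS = 29/6.
The indifference curve has slope −29/6 at this bundle.

MRS = 29/6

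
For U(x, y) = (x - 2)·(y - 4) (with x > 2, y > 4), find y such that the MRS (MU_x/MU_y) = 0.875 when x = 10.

y = 11

MU_x = (y−4), MU_y = (x−2).
MRS = (y−4)/(x−2).
Substitute x = 10: MRS = (y − 4)/8. Setting this equal to 0.875 gives y − 4 = 0.875·8 = 7, so y = 11.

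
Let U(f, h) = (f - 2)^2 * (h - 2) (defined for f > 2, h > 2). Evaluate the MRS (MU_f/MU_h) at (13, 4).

MU_f = 2·(f−2)·(h−2), MU_h = (f−2)^2.
MRS = (2/1)·(h−2)/(f−2).
At (13, 4): MRS = 4/11.
That is, one extra unit of f is worth 4/11 units of h at the margin.

MRS = 4/11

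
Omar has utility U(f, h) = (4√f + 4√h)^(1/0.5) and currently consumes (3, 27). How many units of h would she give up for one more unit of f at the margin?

For CES with ρ = 0.5, MRS = √(h/f).
At (3, 27): MRS = 3.
So at (3, 27) the consumer would give up 3 units of h for one more unit of f.

MRS = 3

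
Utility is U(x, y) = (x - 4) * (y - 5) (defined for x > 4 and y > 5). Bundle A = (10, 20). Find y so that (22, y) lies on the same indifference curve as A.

U(10, 20) = 90.
Set U(22, y) = 90 and solve.
With x = 22: (22 − 4) = 18, so (y − 5) = 90/18 = 5.
So y = 5 + 5 = 10.
Check: U(22, 10) = 90.

y = 10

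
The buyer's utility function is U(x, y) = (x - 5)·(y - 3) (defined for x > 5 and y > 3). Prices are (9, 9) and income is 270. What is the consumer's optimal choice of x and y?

x* = 16, y* = 14

MU_x = (y−3), MU_y = (x−5).
MRS = (y−3)/(x−5).
Tangency: set MRS = p_x/p_y = 9/9 = 1.
So (y − 3)/(x − 5) = 1, i.e. (y − 3) = (x − 5).
Rewrite the budget in excess-of-subsistence terms: 9·(x − 5) + 9·(y − 3) = 270 − 9·5 − 9·3 = 198.
Substituting, 18·(x − 5) = 198, so x − 5 = 11 and x* = 16.
Then y − 3 = 11, so y* = 14.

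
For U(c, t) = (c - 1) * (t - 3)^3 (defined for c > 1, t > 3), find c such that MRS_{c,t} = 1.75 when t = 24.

MU_c = (t−3)^3, MU_t = 3·(c−1)·(t−3)^2.
MRS = (1/3)·(t−3)/(c−1).
Substitute t = 24: MRS = 7/(c − 1). Setting this equal to 1.75 gives c − 1 = 7/1.75 = 4, so c = 5.

c = 5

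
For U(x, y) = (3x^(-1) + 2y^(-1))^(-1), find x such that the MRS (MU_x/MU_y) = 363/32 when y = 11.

For CES with ρ = -1, MRS = (3/2)·(y/x)^2.
Setting (3/2)·(11/x)^2 = 363/32 gives (11/x)^2 = 121/16, so 11/x = 2.75 and x = 4.

x = 4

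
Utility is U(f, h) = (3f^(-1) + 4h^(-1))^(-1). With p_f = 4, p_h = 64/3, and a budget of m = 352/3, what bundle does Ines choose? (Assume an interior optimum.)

For CES with ρ = -1, MRS = (3/4)·(h/f)^2.
Tangency: set MRS = p_f/p_h = 4/(64/3) = 3/16.
So (h/f)^2 = 0.25; taking the square root, h/f = 0.5, i.e. h = 0.5·f.
Substitute into the budget 4·f + (64/3)·h = 352/3: (44/3)·f = 352/3, so f* = 8 and h* = 0.5·8 = 4.

f* = 8, h* = 4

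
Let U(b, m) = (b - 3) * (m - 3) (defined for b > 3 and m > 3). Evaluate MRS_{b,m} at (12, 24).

MRS = 7/3

MU_b = (m−3), MU_m = (b−3).
MRS = (m−3)/(b−3).
At (12, 24): MRS = 7/3.
So at (12, 24) the consumer would give up 7/3 units of m for one more unit of b.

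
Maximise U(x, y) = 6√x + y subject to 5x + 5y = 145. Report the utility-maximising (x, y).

x* = 9, y* = 20

MU_x = 6/(2√x), MU_y = 1.
MRS = 6/(2√x) ÷ 1.
Tangency: set MRS = p_x/p_y = 5/5 = 1.
MRS depends only on x: 3/√x = 1 ⇒ √x = 3/1 = 3 ⇒ x* = 9.
From the budget, 5·y = 145 − 5·9 = 100, so y* = 20.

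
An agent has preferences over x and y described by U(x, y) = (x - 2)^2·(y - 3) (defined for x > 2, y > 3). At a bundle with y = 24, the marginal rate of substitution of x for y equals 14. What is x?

MU_x = 2·(x−2)·(y−3), MU_y = (x−2)^2.
MRS = (2/1)·(y−3)/(x−2).
Substitute y = 24: MRS = 42/(x − 2). Setting this equal to 14 gives x − 2 = 42/14 = 3, so x = 5.

x = 5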